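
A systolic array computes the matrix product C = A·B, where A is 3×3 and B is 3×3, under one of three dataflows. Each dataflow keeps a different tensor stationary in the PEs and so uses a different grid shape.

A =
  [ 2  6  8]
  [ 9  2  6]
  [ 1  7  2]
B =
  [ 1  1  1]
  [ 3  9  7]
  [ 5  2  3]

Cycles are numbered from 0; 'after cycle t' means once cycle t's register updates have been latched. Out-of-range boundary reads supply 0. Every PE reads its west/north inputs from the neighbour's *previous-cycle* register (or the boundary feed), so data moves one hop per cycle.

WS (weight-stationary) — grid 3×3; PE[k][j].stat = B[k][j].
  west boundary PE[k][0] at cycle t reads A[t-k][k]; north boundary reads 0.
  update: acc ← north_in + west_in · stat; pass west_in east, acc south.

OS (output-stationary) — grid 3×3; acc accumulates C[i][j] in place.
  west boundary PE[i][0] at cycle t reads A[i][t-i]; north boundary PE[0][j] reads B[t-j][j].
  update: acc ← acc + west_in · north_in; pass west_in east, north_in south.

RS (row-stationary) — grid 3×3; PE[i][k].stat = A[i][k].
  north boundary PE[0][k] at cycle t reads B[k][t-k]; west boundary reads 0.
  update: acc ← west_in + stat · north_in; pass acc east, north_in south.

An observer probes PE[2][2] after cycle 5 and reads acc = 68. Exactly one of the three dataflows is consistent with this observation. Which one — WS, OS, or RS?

Under WS (3×3), PE[2][2]:
  [0] (2,2) acc=0 (h:0 v:0)
  [1] (2,2) acc=0 (h:0 v:0)
  [2] (2,2) acc=0 (h:0 v:0)
  [3] (2,2) acc=0 (h:0 v:0)
  [4] (2,2) acc=68 (h:8 v:68)
  [5] (2,2) acc=41 (h:6 v:41)
Under OS (3×3), PE[2][2]:
  [0] (2,2) acc=0 (h:0 v:0)
  [1] (2,2) acc=0 (h:0 v:0)
  [2] (2,2) acc=0 (h:0 v:0)
  [3] (2,2) acc=0 (h:0 v:0)
  [4] (2,2) acc=1 (h:1 v:1)
  [5] (2,2) acc=50 (h:7 v:7)
Under RS (3×3), PE[2][2]:
  [0] (2,2) acc=0 (h:0 v:0)
  [1] (2,2) acc=0 (h:0 v:0)
  [2] (2,2) acc=0 (h:0 v:0)
  [3] (2,2) acc=0 (h:0 v:0)
  [4] (2,2) acc=32 (h:32 v:5)
  [5] (2,2) acc=68 (h:68 v:2)

dataflow = RS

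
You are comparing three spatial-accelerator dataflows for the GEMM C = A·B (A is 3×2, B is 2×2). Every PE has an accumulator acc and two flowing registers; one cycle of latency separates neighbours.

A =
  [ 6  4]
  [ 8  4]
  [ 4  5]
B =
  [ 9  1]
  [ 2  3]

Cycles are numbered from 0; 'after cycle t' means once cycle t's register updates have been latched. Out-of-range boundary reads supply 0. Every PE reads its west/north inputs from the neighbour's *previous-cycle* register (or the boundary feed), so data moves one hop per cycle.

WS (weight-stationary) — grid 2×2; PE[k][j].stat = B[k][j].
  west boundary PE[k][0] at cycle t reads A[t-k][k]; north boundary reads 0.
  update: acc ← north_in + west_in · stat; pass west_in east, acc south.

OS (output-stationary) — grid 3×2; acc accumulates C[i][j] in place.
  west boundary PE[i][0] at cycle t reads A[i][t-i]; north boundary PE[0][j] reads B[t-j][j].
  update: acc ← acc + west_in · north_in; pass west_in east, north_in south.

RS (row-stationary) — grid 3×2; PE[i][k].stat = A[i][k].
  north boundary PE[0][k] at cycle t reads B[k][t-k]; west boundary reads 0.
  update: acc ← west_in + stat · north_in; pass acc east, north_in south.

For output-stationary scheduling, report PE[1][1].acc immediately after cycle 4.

PE[1][1].acc = 20

OS on a 3×2 grid — tracing PE[1][1] and its feeders:
  [0] (0,1) acc=0 (h:0 v:0)
  [0] (1,0) acc=0 (h:0 v:0)
  [0] (1,1) acc=0 (h:0 v:0)
  [1] (0,1) acc=6 (h:6 v:1)
  [1] (1,0) acc=72 (h:8 v:9)
  [1] (1,1) acc=0 (h:0 v:0)
  [2] (0,1) acc=18 (h:4 v:3)
  [2] (1,0) acc=80 (h:4 v:2)
  [2] (1,1) acc=8 (h:8 v:1)
  [3] (0,1) acc=18 (h:0 v:0)
  [3] (1,0) acc=80 (h:0 v:0)
  [3] (1,1) acc=20 (h:4 v:3)
  [4] (0,1) acc=18 (h:0 v:0)
  [4] (1,0) acc=80 (h:0 v:0)
  [4] (1,1) acc=20 (h:0 v:0)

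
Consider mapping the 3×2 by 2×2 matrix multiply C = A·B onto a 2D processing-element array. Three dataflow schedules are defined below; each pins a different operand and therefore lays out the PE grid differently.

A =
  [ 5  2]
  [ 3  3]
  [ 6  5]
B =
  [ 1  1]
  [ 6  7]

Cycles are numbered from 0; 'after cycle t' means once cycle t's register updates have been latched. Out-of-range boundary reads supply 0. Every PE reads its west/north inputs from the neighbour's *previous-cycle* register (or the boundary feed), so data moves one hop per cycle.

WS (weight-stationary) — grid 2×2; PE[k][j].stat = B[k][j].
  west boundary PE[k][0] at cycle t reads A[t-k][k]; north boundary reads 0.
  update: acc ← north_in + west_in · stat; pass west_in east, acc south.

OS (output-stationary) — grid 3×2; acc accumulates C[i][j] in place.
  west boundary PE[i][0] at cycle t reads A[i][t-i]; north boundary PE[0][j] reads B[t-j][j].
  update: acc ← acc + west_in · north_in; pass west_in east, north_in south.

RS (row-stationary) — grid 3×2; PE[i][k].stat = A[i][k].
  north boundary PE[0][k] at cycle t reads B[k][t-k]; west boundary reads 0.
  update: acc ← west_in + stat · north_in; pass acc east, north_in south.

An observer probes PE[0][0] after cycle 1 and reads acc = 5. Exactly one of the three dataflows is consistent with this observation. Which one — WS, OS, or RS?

WS [2×2] PE[0][0] across cycles:
  @0  [0,0]  acc 5  |  →5  ↓5
  @1  [0,0]  acc 3  |  →3  ↓3
OS [3×2] PE[0][0] across cycles:
  @0  [0,0]  acc 5  |  →5  ↓1
  @1  [0,0]  acc 17  |  →2  ↓6
RS [3×2] PE[0][0] across cycles:
  @0  [0,0]  acc 5  |  →5  ↓1
  @1  [0,0]  acc 5  |  →5  ↓1

dataflow = RS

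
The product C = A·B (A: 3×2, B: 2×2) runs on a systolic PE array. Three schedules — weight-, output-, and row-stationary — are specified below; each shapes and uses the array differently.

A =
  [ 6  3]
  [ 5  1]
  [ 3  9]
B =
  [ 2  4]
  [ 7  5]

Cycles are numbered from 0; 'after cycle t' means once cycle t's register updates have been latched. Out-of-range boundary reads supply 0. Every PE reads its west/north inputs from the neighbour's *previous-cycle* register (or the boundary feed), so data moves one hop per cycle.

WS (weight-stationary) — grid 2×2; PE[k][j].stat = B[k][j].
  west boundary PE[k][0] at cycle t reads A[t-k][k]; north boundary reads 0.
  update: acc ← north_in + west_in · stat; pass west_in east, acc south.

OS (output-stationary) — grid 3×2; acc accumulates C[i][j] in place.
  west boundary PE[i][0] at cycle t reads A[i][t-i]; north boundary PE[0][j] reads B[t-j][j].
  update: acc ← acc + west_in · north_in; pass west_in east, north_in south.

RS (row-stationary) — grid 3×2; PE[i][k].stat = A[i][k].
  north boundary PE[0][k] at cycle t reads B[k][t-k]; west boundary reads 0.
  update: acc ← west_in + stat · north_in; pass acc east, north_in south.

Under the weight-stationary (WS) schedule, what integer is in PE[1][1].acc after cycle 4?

WS 2×2: PE[1][1] cycle-by-cycle (with neighbour feeds):
  after 0 — PE[0][1] acc=0, pass-E 0, pass-S 0
  after 0 — PE[1][0] acc=0, pass-E 0, pass-S 0
  after 0 — PE[1][1] acc=0, pass-E 0, pass-S 0
  after 1 — PE[0][1] acc=24, pass-E 6, pass-S 24
  after 1 — PE[1][0] acc=33, pass-E 3, pass-S 33
  after 1 — PE[1][1] acc=0, pass-E 0, pass-S 0
  after 2 — PE[0][1] acc=20, pass-E 5, pass-S 20
  after 2 — PE[1][0] acc=17, pass-E 1, pass-S 17
  after 2 — PE[1][1] acc=39, pass-E 3, pass-S 39
  after 3 — PE[0][1] acc=12, pass-E 3, pass-S 12
  after 3 — PE[1][0] acc=69, pass-E 9, pass-S 69
  after 3 — PE[1][1] acc=25, pass-E 1, pass-S 25
  after 4 — PE[0][1] acc=0, pass-E 0, pass-S 0
  after 4 — PE[1][0] acc=0, pass-E 0, pass-S 0
  after 4 — PE[1][1] acc=57, pass-E 9, pass-S 57

PE[1][1].acc = 57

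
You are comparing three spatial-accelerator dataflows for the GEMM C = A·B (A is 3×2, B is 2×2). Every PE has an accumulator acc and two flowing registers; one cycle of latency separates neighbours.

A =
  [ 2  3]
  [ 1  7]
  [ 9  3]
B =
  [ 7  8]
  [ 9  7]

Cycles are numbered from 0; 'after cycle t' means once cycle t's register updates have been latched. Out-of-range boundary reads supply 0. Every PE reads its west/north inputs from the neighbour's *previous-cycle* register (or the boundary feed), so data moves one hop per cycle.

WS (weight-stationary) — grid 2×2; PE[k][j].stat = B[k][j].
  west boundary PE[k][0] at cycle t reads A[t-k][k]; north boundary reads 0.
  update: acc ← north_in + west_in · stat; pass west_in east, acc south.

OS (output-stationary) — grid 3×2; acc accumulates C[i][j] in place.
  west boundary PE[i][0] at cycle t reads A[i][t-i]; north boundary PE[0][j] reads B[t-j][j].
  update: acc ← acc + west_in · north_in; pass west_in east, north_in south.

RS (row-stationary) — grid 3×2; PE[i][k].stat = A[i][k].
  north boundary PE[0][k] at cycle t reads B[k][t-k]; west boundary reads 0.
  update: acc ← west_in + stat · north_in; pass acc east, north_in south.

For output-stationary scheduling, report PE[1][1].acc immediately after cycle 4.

OS on a 3×2 grid — tracing PE[1][1] and its feeders:
  cycle 0: PE[0][1] → acc 0, east 0, south 0
  cycle 0: PE[1][0] → acc 0, east 0, south 0
  cycle 0: PE[1][1] → acc 0, east 0, south 0
  cycle 1: PE[0][1] → acc 16, east 2, south 8
  cycle 1: PE[1][0] → acc 7, east 1, south 7
  cycle 1: PE[1][1] → acc 0, east 0, south 0
  cycle 2: PE[0][1] → acc 37, east 3, south 7
  cycle 2: PE[1][0] → acc 70, east 7, south 9
  cycle 2: PE[1][1] → acc 8, east 1, south 8
  cycle 3: PE[0][1] → acc 37, east 0, south 0
  cycle 3: PE[1][0] → acc 70, east 0, south 0
  cycle 3: PE[1][1] → acc 57, east 7, south 7
  cycle 4: PE[0][1] → acc 37, east 0, south 0
  cycle 4: PE[1][0] → acc 70, east 0, south 0
  cycle 4: PE[1][1] → acc 57, east 0, south 0

PE[1][1].acc = 57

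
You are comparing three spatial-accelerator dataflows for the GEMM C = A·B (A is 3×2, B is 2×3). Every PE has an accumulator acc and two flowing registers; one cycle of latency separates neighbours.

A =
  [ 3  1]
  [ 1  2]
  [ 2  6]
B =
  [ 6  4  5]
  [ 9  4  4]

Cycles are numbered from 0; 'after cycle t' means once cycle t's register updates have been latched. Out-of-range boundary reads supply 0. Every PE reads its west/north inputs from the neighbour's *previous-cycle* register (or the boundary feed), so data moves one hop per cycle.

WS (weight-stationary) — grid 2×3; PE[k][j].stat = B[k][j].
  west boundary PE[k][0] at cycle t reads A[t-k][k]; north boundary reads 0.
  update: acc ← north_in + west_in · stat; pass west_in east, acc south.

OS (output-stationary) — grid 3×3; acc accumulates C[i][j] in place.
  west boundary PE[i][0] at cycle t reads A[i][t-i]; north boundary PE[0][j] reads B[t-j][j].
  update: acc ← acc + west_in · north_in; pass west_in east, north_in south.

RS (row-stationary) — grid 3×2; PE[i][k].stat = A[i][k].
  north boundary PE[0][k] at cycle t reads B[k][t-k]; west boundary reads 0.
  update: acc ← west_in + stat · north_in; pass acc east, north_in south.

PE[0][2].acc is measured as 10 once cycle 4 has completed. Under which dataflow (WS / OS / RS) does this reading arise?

WS [2×3] PE[0][2] across cycles:
  @0  [0,2]  acc 0  |  →0  ↓0
  @1  [0,2]  acc 0  |  →0  ↓0
  @2  [0,2]  acc 15  |  →3  ↓15
  @3  [0,2]  acc 5  |  →1  ↓5
  @4  [0,2]  acc 10  |  →2  ↓10
OS [3×3] PE[0][2] across cycles:
  @0  [0,2]  acc 0  |  →0  ↓0
  @1  [0,2]  acc 0  |  →0  ↓0
  @2  [0,2]  acc 15  |  →3  ↓5
  @3  [0,2]  acc 19  |  →1  ↓4
  @4  [0,2]  acc 19  |  →0  ↓0
RS (3×2): PE[0][2] does not exist.

dataflow = WS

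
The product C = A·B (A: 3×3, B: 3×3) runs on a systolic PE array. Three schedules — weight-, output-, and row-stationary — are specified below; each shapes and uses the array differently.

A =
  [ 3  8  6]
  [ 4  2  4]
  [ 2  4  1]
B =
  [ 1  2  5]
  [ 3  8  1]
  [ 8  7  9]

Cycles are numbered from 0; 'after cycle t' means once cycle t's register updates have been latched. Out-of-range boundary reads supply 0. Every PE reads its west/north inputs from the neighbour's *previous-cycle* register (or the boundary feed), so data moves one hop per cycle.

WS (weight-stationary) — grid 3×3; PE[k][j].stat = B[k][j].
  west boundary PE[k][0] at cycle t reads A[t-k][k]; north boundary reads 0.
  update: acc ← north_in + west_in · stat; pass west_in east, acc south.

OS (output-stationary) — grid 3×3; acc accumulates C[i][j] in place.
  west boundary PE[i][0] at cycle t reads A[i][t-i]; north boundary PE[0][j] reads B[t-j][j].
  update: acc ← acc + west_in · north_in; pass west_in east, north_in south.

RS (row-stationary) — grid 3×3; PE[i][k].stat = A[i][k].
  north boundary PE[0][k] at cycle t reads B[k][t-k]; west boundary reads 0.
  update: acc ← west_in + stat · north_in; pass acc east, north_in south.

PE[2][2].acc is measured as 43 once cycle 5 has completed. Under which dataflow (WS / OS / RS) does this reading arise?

Under WS (3×3), PE[2][2]:
  [0] (2,2) acc=0 (h:0 v:0)
  [1] (2,2) acc=0 (h:0 v:0)
  [2] (2,2) acc=0 (h:0 v:0)
  [3] (2,2) acc=0 (h:0 v:0)
  [4] (2,2) acc=77 (h:6 v:77)
  [5] (2,2) acc=58 (h:4 v:58)
Under OS (3×3), PE[2][2]:
  [0] (2,2) acc=0 (h:0 v:0)
  [1] (2,2) acc=0 (h:0 v:0)
  [2] (2,2) acc=0 (h:0 v:0)
  [3] (2,2) acc=0 (h:0 v:0)
  [4] (2,2) acc=10 (h:2 v:5)
  [5] (2,2) acc=14 (h:4 v:1)
Under RS (3×3), PE[2][2]:
  [0] (2,2) acc=0 (h:0 v:0)
  [1] (2,2) acc=0 (h:0 v:0)
  [2] (2,2) acc=0 (h:0 v:0)
  [3] (2,2) acc=0 (h:0 v:0)
  [4] (2,2) acc=22 (h:22 v:8)
  [5] (2,2) acc=43 (h:43 v:7)

dataflow = RS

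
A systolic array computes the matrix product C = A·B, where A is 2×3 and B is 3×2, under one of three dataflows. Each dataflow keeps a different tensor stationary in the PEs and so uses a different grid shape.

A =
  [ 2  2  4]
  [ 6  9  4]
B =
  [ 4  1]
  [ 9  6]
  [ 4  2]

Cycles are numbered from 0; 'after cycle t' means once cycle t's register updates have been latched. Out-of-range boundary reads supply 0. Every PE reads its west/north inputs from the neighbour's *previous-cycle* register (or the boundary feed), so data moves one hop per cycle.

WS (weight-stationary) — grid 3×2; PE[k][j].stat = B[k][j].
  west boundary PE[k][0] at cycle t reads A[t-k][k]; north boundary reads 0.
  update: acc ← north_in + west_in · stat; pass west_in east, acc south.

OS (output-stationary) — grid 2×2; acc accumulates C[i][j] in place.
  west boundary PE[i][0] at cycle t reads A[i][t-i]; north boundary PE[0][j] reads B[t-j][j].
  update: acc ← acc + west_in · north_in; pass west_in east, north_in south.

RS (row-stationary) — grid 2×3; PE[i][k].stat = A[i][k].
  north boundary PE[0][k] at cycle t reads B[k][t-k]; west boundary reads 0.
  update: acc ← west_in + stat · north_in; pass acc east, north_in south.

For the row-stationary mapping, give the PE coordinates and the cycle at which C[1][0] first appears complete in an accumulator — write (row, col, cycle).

(row, col, cycle) = (1, 2, 3)

RS — PE[1][2] is where C[1][0] collects:
  @0  [1,2]  acc 0  |  →0  ↓0
  @1  [1,2]  acc 0  |  →0  ↓0
  @2  [1,2]  acc 0  |  →0  ↓0
  @3  [1,2]  acc 121  |  →121  ↓4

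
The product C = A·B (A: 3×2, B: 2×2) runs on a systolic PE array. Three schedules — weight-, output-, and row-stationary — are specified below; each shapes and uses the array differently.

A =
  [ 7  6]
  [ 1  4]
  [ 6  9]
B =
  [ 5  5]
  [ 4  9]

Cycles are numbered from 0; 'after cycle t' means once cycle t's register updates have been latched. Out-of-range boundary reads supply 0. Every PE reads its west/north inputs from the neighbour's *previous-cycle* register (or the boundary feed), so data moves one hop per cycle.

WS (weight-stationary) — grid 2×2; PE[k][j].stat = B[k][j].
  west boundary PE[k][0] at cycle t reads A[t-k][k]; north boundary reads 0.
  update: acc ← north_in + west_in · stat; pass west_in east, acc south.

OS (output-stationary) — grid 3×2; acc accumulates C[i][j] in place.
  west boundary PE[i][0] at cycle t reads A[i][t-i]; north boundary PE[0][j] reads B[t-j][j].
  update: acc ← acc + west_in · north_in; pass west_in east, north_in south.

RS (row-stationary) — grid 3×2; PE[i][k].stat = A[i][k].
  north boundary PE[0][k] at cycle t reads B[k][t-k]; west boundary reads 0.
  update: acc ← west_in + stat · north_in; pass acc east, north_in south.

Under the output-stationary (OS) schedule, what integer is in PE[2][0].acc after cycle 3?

PE[2][0].acc = 66

OS (3×2). Following PE[2][0] plus its west/north inputs:
  after 0 — PE[1][0] acc=0, pass-E 0, pass-S 0
  after 0 — PE[2][0] acc=0, pass-E 0, pass-S 0
  after 1 — PE[1][0] acc=5, pass-E 1, pass-S 5
  after 1 — PE[2][0] acc=0, pass-E 0, pass-S 0
  after 2 — PE[1][0] acc=21, pass-E 4, pass-S 4
  after 2 — PE[2][0] acc=30, pass-E 6, pass-S 5
  after 3 — PE[1][0] acc=21, pass-E 0, pass-S 0
  after 3 — PE[2][0] acc=66, pass-E 9, pass-S 4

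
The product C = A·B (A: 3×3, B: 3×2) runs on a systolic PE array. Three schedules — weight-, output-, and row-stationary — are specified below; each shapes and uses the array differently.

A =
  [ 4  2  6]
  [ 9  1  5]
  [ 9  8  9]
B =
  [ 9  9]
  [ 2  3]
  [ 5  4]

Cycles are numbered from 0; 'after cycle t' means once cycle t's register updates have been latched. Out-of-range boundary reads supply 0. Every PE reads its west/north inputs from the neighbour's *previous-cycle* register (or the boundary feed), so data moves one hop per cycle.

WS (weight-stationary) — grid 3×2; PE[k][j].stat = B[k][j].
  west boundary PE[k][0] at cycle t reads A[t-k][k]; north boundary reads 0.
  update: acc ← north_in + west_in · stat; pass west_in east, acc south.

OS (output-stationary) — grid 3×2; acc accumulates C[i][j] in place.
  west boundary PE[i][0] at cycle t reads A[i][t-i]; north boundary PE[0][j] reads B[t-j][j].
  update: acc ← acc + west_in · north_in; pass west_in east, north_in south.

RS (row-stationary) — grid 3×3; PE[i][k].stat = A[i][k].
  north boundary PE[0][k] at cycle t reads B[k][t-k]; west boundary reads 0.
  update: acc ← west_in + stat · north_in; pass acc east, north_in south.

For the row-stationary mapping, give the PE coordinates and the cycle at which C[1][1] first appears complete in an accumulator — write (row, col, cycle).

(row, col, cycle) = (1, 2, 4)

Under RS, C[1][1] lands at PE[1][2]:
  after 0 — PE[1][2] acc=0, pass-E 0, pass-S 0
  after 1 — PE[1][2] acc=0, pass-E 0, pass-S 0
  after 2 — PE[1][2] acc=0, pass-E 0, pass-S 0
  after 3 — PE[1][2] acc=108, pass-E 108, pass-S 5
  after 4 — PE[1][2] acc=104, pass-E 104, pass-S 4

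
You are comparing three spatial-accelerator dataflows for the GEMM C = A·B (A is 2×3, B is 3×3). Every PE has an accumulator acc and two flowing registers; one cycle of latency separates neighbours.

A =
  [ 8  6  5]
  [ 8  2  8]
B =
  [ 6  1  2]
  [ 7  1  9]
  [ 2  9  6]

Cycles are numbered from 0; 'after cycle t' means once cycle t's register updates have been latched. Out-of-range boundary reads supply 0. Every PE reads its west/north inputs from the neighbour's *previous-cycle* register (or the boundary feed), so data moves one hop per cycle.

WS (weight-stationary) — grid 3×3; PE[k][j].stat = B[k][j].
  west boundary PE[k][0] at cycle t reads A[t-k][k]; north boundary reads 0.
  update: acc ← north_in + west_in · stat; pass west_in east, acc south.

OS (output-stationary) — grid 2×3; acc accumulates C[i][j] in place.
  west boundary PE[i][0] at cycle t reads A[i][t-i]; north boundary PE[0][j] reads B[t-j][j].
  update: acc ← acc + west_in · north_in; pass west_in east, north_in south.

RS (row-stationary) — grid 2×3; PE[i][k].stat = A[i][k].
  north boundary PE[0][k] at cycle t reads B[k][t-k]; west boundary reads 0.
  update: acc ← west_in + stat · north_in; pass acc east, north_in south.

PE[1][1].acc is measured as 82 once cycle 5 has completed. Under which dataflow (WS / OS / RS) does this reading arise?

dataflow = OS

WS (3×3 grid), PE[1][1]:
  step 0 · PE1,1: acc=0; fwd→0 fwd↓0
  step 1 · PE1,1: acc=0; fwd→0 fwd↓0
  step 2 · PE1,1: acc=14; fwd→6 fwd↓14
  step 3 · PE1,1: acc=10; fwd→2 fwd↓10
  step 4 · PE1,1: acc=0; fwd→0 fwd↓0
  step 5 · PE1,1: acc=0; fwd→0 fwd↓0
OS (2×3 grid), PE[1][1]:
  step 0 · PE1,1: acc=0; fwd→0 fwd↓0
  step 1 · PE1,1: acc=0; fwd→0 fwd↓0
  step 2 · PE1,1: acc=8; fwd→8 fwd↓1
  step 3 · PE1,1: acc=10; fwd→2 fwd↓1
  step 4 · PE1,1: acc=82; fwd→8 fwd↓9
  step 5 · PE1,1: acc=82; fwd→0 fwd↓0
RS (2×3 grid), PE[1][1]:
  step 0 · PE1,1: acc=0; fwd→0 fwd↓0
  step 1 · PE1,1: acc=0; fwd→0 fwd↓0
  step 2 · PE1,1: acc=62; fwd→62 fwd↓7
  step 3 · PE1,1: acc=10; fwd→10 fwd↓1
  step 4 · PE1,1: acc=34; fwd→34 fwd↓9
  step 5 · PE1,1: acc=0; fwd→0 fwd↓0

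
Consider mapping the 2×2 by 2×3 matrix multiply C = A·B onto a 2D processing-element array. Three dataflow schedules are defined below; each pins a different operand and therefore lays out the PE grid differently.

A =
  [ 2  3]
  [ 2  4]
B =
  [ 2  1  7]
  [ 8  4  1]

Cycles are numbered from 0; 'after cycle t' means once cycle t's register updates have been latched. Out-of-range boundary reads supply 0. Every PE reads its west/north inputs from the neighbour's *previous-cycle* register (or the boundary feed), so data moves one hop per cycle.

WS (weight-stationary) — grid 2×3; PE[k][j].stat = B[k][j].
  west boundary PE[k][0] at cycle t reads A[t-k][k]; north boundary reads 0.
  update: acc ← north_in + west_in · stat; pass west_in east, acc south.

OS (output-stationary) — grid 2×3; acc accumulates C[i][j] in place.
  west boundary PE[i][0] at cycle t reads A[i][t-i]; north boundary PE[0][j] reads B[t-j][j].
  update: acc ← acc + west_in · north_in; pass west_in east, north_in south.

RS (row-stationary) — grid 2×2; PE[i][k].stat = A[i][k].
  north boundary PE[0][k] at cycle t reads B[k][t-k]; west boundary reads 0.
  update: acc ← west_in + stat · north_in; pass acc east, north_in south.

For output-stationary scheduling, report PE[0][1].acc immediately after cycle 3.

PE[0][1].acc = 14

OS (2×3). Following PE[0][1] plus its west/north inputs:
  @0  [0,0]  acc 4  |  →2  ↓2
  @0  [0,1]  acc 0  |  →0  ↓0
  @1  [0,0]  acc 28  |  →3  ↓8
  @1  [0,1]  acc 2  |  →2  ↓1
  @2  [0,0]  acc 28  |  →0  ↓0
  @2  [0,1]  acc 14  |  →3  ↓4
  @3  [0,0]  acc 28  |  →0  ↓0
  @3  [0,1]  acc 14  |  →0  ↓0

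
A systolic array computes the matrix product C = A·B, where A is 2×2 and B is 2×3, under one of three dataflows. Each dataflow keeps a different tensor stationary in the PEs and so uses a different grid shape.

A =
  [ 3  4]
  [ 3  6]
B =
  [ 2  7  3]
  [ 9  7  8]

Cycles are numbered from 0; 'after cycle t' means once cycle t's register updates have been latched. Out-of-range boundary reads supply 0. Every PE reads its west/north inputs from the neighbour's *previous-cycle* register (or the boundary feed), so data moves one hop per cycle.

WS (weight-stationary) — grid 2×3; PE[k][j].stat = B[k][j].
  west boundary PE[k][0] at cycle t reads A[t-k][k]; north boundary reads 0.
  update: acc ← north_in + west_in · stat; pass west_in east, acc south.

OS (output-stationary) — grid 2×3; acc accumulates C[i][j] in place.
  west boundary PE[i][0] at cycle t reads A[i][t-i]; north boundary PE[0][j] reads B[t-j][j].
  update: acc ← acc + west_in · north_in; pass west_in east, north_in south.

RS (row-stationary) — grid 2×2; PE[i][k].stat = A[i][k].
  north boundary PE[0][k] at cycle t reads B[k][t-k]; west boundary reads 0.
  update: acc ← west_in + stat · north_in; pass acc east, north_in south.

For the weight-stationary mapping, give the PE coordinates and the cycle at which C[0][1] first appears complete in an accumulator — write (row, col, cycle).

WS: C[0][1] accumulates in PE[1][1]:
  cycle 0: PE[1][1] → acc 0, east 0, south 0
  cycle 1: PE[1][1] → acc 0, east 0, south 0
  cycle 2: PE[1][1] → acc 49, east 4, south 49

(row, col, cycle) = (1, 1, 2)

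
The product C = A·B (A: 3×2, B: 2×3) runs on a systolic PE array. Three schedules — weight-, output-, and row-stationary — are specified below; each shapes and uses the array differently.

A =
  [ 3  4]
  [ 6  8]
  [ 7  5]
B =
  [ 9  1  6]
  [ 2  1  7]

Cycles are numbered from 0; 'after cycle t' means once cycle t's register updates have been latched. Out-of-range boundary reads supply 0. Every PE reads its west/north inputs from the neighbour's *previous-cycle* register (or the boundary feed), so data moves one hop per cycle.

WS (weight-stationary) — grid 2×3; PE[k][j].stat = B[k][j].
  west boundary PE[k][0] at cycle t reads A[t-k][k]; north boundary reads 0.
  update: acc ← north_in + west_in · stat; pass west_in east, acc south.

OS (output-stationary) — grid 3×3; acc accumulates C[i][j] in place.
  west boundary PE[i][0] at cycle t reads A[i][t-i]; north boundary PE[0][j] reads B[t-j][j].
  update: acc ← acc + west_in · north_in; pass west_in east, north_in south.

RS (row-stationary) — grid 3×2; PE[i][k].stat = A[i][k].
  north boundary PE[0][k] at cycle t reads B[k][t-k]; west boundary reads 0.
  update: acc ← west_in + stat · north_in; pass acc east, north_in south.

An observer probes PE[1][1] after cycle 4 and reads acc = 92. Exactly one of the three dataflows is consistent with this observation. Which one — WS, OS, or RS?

dataflow = RS

WS (2×3 grid), PE[1][1]:
  step 0 · PE1,1: acc=0; fwd→0 fwd↓0
  step 1 · PE1,1: acc=0; fwd→0 fwd↓0
  step 2 · PE1,1: acc=7; fwd→4 fwd↓7
  step 3 · PE1,1: acc=14; fwd→8 fwd↓14
  step 4 · PE1,1: acc=12; fwd→5 fwd↓12
OS (3×3 grid), PE[1][1]:
  step 0 · PE1,1: acc=0; fwd→0 fwd↓0
  step 1 · PE1,1: acc=0; fwd→0 fwd↓0
  step 2 · PE1,1: acc=6; fwd→6 fwd↓1
  step 3 · PE1,1: acc=14; fwd→8 fwd↓1
  step 4 · PE1,1: acc=14; fwd→0 fwd↓0
RS (3×2 grid), PE[1][1]:
  step 0 · PE1,1: acc=0; fwd→0 fwd↓0
  step 1 · PE1,1: acc=0; fwd→0 fwd↓0
  step 2 · PE1,1: acc=70; fwd→70 fwd↓2
  step 3 · PE1,1: acc=14; fwd→14 fwd↓1
  step 4 · PE1,1: acc=92; fwd→92 fwd↓7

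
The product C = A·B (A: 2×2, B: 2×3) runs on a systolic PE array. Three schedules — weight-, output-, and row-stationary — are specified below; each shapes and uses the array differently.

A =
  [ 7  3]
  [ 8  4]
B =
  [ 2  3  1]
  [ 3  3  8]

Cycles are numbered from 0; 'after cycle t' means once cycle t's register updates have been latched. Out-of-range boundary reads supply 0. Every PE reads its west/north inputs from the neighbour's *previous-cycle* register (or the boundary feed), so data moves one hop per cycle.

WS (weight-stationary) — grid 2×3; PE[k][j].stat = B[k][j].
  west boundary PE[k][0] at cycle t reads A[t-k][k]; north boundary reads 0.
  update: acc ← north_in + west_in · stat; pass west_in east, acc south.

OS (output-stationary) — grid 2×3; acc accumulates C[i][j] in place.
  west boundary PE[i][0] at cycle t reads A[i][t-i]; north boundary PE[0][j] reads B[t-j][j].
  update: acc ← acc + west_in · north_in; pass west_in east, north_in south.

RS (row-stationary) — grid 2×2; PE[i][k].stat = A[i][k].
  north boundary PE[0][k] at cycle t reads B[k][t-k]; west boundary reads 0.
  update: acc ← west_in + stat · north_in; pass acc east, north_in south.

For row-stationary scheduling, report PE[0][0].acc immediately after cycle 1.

PE[0][0].acc = 21

RS on a 2×2 grid — tracing PE[0][0] and its feeders:
  step 0 · PE0,0: acc=14; fwd→14 fwd↓2
  step 1 · PE0,0: acc=21; fwd→21 fwd↓3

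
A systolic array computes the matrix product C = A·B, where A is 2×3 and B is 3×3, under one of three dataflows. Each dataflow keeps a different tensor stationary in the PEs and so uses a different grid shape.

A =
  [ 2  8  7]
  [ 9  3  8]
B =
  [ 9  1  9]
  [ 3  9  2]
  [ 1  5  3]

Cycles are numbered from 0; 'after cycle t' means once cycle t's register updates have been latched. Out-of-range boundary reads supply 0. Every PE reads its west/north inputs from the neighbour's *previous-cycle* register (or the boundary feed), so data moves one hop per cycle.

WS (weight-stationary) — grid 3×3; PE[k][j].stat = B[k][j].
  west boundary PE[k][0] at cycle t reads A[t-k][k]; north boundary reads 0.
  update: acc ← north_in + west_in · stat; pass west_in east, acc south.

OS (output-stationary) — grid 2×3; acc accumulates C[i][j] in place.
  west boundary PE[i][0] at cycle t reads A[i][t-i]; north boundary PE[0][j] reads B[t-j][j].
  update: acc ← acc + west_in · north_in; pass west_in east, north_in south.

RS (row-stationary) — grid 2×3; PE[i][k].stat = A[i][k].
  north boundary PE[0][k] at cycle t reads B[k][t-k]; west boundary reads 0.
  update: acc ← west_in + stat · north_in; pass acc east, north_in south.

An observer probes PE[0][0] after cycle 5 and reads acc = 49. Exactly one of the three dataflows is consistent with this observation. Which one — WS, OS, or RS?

— WS: 3×3; PE[0][0] trace:
  0: (0,0).acc=18  regs=<2,18>
  1: (0,0).acc=81  regs=<9,81>
  2: (0,0).acc=0  regs=<0,0>
  3: (0,0).acc=0  regs=<0,0>
  4: (0,0).acc=0  regs=<0,0>
  5: (0,0).acc=0  regs=<0,0>
— OS: 2×3; PE[0][0] trace:
  0: (0,0).acc=18  regs=<2,9>
  1: (0,0).acc=42  regs=<8,3>
  2: (0,0).acc=49  regs=<7,1>
  3: (0,0).acc=49  regs=<0,0>
  4: (0,0).acc=49  regs=<0,0>
  5: (0,0).acc=49  regs=<0,0>
— RS: 2×3; PE[0][0] trace:
  0: (0,0).acc=18  regs=<18,9>
  1: (0,0).acc=2  regs=<2,1>
  2: (0,0).acc=18  regs=<18,9>
  3: (0,0).acc=0  regs=<0,0>
  4: (0,0).acc=0  regs=<0,0>
  5: (0,0).acc=0  regs=<0,0>

dataflow = OS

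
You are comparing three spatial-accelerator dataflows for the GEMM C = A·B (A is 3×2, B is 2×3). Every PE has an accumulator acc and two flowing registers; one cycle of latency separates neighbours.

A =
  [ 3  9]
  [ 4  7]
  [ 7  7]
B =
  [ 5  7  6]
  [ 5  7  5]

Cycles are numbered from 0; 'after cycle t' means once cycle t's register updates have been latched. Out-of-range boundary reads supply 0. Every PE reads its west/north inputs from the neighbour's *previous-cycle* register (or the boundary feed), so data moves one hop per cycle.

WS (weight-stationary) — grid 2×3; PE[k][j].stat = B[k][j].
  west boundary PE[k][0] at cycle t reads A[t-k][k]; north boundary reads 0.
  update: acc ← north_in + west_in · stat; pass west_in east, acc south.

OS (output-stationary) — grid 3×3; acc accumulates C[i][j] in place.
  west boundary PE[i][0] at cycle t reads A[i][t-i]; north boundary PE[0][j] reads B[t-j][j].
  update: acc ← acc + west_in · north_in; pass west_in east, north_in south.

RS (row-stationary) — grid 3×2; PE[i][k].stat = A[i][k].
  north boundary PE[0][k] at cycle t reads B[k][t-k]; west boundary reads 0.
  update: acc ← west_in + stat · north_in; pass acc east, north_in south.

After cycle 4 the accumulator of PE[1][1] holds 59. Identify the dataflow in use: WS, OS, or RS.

WS (2×3 grid), PE[1][1]:
  @0  [1,1]  acc 0  |  →0  ↓0
  @1  [1,1]  acc 0  |  →0  ↓0
  @2  [1,1]  acc 84  |  →9  ↓84
  @3  [1,1]  acc 77  |  →7  ↓77
  @4  [1,1]  acc 98  |  →7  ↓98
OS (3×3 grid), PE[1][1]:
  @0  [1,1]  acc 0  |  →0  ↓0
  @1  [1,1]  acc 0  |  →0  ↓0
  @2  [1,1]  acc 28  |  →4  ↓7
  @3  [1,1]  acc 77  |  →7  ↓7
  @4  [1,1]  acc 77  |  →0  ↓0
RS (3×2 grid), PE[1][1]:
  @0  [1,1]  acc 0  |  →0  ↓0
  @1  [1,1]  acc 0  |  →0  ↓0
  @2  [1,1]  acc 55  |  →55  ↓5
  @3  [1,1]  acc 77  |  →77  ↓7
  @4  [1,1]  acc 59  |  →59  ↓5

dataflow = RS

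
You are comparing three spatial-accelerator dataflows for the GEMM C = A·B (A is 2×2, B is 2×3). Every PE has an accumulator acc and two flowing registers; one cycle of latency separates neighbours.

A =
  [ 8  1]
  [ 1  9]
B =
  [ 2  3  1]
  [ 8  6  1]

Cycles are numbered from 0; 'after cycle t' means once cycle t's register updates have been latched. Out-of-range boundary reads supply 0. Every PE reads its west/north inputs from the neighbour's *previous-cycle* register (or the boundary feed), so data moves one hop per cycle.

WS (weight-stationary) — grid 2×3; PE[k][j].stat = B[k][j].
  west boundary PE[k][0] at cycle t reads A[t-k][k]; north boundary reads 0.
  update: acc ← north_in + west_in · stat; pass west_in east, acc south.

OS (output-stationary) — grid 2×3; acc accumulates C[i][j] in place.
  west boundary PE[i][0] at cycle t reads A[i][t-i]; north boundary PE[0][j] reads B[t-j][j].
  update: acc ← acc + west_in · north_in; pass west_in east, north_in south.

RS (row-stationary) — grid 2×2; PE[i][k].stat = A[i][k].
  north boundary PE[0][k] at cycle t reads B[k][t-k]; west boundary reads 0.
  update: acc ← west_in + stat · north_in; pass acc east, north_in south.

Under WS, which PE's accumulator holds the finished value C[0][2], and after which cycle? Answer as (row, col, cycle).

(row, col, cycle) = (1, 2, 3)

Under WS, C[0][2] lands at PE[1][2]:
  cycle 0: PE[1][2] → acc 0, east 0, south 0
  cycle 1: PE[1][2] → acc 0, east 0, south 0
  cycle 2: PE[1][2] → acc 0, east 0, south 0
  cycle 3: PE[1][2] → acc 9, east 1, south 9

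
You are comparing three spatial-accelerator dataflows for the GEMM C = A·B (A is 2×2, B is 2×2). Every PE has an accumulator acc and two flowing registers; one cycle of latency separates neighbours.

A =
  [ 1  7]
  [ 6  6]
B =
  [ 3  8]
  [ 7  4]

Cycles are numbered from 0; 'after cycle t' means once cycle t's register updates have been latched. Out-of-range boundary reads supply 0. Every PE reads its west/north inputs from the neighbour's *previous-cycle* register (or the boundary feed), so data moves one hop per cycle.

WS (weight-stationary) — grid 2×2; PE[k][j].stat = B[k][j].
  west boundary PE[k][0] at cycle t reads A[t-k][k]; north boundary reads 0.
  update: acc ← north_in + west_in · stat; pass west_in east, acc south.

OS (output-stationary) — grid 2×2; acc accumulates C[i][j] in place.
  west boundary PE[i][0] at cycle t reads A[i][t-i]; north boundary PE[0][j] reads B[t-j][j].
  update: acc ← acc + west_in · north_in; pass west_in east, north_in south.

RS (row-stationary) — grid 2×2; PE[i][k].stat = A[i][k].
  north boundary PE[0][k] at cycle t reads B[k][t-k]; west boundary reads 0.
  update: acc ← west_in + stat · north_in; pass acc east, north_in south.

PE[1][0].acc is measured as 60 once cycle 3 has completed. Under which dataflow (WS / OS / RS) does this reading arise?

WS [2×2] PE[1][0] across cycles:
  t=0 PE[1][0]: acc=0 h=0 v=0
  t=1 PE[1][0]: acc=52 h=7 v=52
  t=2 PE[1][0]: acc=60 h=6 v=60
  t=3 PE[1][0]: acc=0 h=0 v=0
OS [2×2] PE[1][0] across cycles:
  t=0 PE[1][0]: acc=0 h=0 v=0
  t=1 PE[1][0]: acc=18 h=6 v=3
  t=2 PE[1][0]: acc=60 h=6 v=7
  t=3 PE[1][0]: acc=60 h=0 v=0
RS [2×2] PE[1][0] across cycles:
  t=0 PE[1][0]: acc=0 h=0 v=0
  t=1 PE[1][0]: acc=18 h=18 v=3
  t=2 PE[1][0]: acc=48 h=48 v=8
  t=3 PE[1][0]: acc=0 h=0 v=0

dataflow = OS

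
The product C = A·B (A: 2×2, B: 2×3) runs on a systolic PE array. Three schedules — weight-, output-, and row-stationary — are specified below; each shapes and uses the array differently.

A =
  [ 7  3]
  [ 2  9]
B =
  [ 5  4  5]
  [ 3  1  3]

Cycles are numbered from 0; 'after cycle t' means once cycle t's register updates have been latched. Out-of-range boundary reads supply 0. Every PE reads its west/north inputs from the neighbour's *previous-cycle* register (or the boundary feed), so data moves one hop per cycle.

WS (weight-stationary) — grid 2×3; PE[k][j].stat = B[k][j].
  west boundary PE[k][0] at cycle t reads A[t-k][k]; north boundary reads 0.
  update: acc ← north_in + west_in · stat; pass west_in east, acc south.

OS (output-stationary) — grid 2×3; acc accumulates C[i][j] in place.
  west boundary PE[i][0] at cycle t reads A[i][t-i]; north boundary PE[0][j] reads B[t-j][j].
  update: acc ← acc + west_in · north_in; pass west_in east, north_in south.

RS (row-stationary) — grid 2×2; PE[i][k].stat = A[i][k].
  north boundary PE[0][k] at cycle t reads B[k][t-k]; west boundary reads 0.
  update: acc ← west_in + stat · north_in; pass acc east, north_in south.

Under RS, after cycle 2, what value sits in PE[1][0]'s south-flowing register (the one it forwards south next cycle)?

register = 4

Tracing RS — 2×2 array, target PE[1][0]:
  c0 r0c0: 35 / 35 / 5
  c0 r1c0: 0 / 0 / 0
  c1 r0c0: 28 / 28 / 4
  c1 r1c0: 10 / 10 / 5
  c2 r0c0: 35 / 35 / 5
  c2 r1c0: 8 / 8 / 4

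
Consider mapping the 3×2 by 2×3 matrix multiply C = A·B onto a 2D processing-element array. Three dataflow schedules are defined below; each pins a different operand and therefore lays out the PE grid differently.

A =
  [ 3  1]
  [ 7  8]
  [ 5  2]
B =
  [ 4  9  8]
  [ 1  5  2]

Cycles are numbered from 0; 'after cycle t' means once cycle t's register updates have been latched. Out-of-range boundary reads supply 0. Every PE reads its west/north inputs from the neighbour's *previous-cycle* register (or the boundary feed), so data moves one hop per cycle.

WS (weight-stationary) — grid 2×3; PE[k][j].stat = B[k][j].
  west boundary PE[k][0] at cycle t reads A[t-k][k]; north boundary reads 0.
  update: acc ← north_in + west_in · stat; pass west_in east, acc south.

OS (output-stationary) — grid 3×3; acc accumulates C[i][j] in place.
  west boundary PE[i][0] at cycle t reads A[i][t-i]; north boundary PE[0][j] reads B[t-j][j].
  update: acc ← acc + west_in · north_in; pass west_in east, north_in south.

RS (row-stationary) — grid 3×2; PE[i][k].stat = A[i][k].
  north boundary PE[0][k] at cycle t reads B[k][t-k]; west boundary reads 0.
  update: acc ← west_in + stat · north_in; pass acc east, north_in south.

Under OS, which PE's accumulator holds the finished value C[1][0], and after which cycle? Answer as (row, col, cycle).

(row, col, cycle) = (1, 0, 2)

Under OS, C[1][0] lands at PE[1][0]:
  cycle 0: PE[1][0] → acc 0, east 0, south 0
  cycle 1: PE[1][0] → acc 28, east 7, south 4
  cycle 2: PE[1][0] → acc 36, east 8, south 1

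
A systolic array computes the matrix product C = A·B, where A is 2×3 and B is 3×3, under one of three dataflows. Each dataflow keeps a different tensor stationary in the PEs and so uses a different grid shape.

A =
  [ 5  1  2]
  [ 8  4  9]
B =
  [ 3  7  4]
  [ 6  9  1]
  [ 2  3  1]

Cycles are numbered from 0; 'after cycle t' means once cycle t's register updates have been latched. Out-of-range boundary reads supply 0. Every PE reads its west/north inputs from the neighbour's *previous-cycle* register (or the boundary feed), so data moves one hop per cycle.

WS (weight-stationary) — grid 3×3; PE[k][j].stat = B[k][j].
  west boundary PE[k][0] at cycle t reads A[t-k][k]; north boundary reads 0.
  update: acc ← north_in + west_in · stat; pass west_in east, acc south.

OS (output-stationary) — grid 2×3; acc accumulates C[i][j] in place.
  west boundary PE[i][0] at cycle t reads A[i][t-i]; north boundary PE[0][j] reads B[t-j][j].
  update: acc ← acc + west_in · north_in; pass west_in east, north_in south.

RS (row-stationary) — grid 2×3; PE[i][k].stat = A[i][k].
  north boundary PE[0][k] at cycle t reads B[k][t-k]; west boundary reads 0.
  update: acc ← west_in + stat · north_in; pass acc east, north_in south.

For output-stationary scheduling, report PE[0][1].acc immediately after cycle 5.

OS (2×3). Following PE[0][1] plus its west/north inputs:
  t=0 PE[0][0]: acc=15 h=5 v=3
  t=0 PE[0][1]: acc=0 h=0 v=0
  t=1 PE[0][0]: acc=21 h=1 v=6
  t=1 PE[0][1]: acc=35 h=5 v=7
  t=2 PE[0][0]: acc=25 h=2 v=2
  t=2 PE[0][1]: acc=44 h=1 v=9
  t=3 PE[0][0]: acc=25 h=0 v=0
  t=3 PE[0][1]: acc=50 h=2 v=3
  t=4 PE[0][0]: acc=25 h=0 v=0
  t=4 PE[0][1]: acc=50 h=0 v=0
  t=5 PE[0][0]: acc=25 h=0 v=0
  t=5 PE[0][1]: acc=50 h=0 v=0

PE[0][1].acc = 50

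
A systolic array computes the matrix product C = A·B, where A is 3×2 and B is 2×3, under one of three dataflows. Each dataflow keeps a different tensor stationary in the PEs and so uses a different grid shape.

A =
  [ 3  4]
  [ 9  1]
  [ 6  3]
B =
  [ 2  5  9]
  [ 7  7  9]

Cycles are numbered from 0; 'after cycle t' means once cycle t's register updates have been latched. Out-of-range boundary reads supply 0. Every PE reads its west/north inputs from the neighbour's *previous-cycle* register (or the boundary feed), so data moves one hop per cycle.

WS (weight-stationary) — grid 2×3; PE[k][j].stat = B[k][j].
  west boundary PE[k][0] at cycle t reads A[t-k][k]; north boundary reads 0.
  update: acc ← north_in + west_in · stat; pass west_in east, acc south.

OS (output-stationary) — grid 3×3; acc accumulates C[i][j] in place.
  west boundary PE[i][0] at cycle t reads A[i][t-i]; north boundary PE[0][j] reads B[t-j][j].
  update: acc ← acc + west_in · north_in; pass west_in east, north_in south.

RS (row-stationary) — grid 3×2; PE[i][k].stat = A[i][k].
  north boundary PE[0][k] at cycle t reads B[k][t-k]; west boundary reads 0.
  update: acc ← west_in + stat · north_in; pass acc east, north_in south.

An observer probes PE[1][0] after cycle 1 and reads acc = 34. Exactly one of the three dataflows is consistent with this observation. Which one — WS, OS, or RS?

— WS: 2×3; PE[1][0] trace:
  t=0 PE[1][0]: acc=0 h=0 v=0
  t=1 PE[1][0]: acc=34 h=4 v=34
— OS: 3×3; PE[1][0] trace:
  t=0 PE[1][0]: acc=0 h=0 v=0
  t=1 PE[1][0]: acc=18 h=9 v=2
— RS: 3×2; PE[1][0] trace:
  t=0 PE[1][0]: acc=0 h=0 v=0
  t=1 PE[1][0]: acc=18 h=18 v=2

dataflow = WS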